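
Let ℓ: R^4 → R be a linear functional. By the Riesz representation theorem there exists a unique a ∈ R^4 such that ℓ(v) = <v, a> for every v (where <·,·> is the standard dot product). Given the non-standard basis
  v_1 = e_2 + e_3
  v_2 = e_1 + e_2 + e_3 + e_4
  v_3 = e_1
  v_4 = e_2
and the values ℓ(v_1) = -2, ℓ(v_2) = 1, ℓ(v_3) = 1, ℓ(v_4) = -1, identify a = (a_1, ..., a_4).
a = (1, -1, -1, 2)

Write a = (a_1, ..., a_4) in the standard basis. For each basis vector v_i, ℓ(v_i) = <v_i, a> is a linear equation in the a_j's. Collect the n equations into a matrix system V a = ℓ, where row i of V is v_i (expressed in the standard basis). Since V is invertible (lower-triangular with 1s on the diagonal, up to permutation), solve by back-substitution:
  V =
[[0, 1, 1, 0],
 [1, 1, 1, 1],
 [1, 0, 0, 0],
 [0, 1, 0, 0]]
  V a = (-2, 1, 1, -1)
Solving gives a = (1, -1, -1, 2).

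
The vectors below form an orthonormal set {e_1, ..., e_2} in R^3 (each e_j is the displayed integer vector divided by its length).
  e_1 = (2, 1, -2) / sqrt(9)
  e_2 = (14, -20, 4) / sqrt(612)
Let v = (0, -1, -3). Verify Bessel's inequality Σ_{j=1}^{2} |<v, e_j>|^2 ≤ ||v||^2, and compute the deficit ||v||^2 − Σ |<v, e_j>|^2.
Σ |<v, e_j>|^2 = 49/17; ||v||^2 = 10; deficit = 121/17

Write each e_j = u_j / sqrt(<u_j, u_j>) where u_j is the displayed integer vector. Then <v, e_j> = <v, u_j> / sqrt(<u_j, u_j>), so |<v, e_j>|^2 = <v, u_j>^2 / <u_j, u_j>.
Coefficients: <v, e_1> = 5/sqrt(9), <v, e_2> = 8/sqrt(612).
Square and sum: Σ |<v, e_j>|^2 = 49/17.
Compute ||v||^2 = v·v = 10.
Deficit = 10 − 49/17 = 121/17 ≥ 0, confirming Bessel's inequality. (The deficit equals ||v − Σ <v,e_j> e_j||^2, the squared distance from v to span{e_j}.)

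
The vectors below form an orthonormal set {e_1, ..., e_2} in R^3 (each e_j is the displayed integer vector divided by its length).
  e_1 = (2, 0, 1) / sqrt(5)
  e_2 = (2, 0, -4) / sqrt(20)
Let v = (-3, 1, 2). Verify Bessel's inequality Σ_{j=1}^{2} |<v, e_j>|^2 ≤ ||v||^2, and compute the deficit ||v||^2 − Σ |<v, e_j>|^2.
Σ |<v, e_j>|^2 = 13; ||v||^2 = 14; deficit = 1

Write each e_j = u_j / sqrt(<u_j, u_j>) where u_j is the displayed integer vector. Then <v, e_j> = <v, u_j> / sqrt(<u_j, u_j>), so |<v, e_j>|^2 = <v, u_j>^2 / <u_j, u_j>.
Coefficients: <v, e_1> = -4/sqrt(5), <v, e_2> = -14/sqrt(20).
Square and sum: Σ |<v, e_j>|^2 = 13.
Compute ||v||^2 = v·v = 14.
Deficit = 14 − 13 = 1 ≥ 0, confirming Bessel's inequality. (The deficit equals ||v − Σ <v,e_j> e_j||^2, the squared distance from v to span{e_j}.)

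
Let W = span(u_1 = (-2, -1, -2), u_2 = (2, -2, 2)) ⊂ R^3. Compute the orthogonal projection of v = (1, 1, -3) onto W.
proj_W(v) = (-1, 1, -1)

Set up U = [u_1 | ... | u_2] ∈ R^(3×2). The projector onto W = col(U) is P = U (U^T U)^(-1) U^T.
Compute U^T U =
  [9, -6]
  [-6, 12],
and U^T v = (3, -6).
Solve U^T U · c = U^T v for the coefficients: c = (0, -1/2). The projection is proj_W(v) = U c.
Check: (v - proj_W(v)) · u_1 = 0  (should be 0).
Check: (v - proj_W(v)) · u_2 = 0  (should be 0).
Result: proj_W(v) = (-1, 1, -1).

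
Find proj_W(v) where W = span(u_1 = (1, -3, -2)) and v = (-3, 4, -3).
proj_W(v) = (-9/14, 27/14, 9/7)

Set up U = [u_1 | ... | u_1] ∈ R^(3×1). The projector onto W = col(U) is P = U (U^T U)^(-1) U^T.
Compute U^T U =
  [14],
and U^T v = (-9).
Solve U^T U · c = U^T v for the coefficients: c = (-9/14). The projection is proj_W(v) = U c.
Check: (v - proj_W(v)) · u_1 = 0  (should be 0).
Result: proj_W(v) = (-9/14, 27/14, 9/7).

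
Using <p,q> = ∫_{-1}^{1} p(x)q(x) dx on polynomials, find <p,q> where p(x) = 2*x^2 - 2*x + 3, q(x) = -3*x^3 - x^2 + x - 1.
<p,q> = -136/15

Expand the product: p(x)·q(x) = -6*x^5 + 4*x^4 - 5*x^3 - 7*x^2 + 5*x - 3.
∫_{-1}^{1} of each monomial x^k gives [2/(k+1) if k even, 0 if k odd]. Integrating term-by-term (or equivalently evaluating the antiderivative F(x) = -x^6 + 4*x^5/5 - 5*x^4/4 - 7*x^3/3 + 5*x^2/2 - 3*x at the endpoints):
  F(1) − F(−1) = -257/60 − (287/60) = -136/15.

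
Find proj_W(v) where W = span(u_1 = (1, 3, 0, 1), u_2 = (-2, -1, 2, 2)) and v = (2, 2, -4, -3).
proj_W(v) = (415/134, 110/67, -205/67, -405/134)

Set up U = [u_1 | ... | u_2] ∈ R^(4×2). The projector onto W = col(U) is P = U (U^T U)^(-1) U^T.
Compute U^T U =
  [11, -3]
  [-3, 13],
and U^T v = (5, -20).
Solve U^T U · c = U^T v for the coefficients: c = (5/134, -205/134). The projection is proj_W(v) = U c.
Check: (v - proj_W(v)) · u_1 = 0  (should be 0).
Check: (v - proj_W(v)) · u_2 = 0  (should be 0).
Result: proj_W(v) = (415/134, 110/67, -205/67, -405/134).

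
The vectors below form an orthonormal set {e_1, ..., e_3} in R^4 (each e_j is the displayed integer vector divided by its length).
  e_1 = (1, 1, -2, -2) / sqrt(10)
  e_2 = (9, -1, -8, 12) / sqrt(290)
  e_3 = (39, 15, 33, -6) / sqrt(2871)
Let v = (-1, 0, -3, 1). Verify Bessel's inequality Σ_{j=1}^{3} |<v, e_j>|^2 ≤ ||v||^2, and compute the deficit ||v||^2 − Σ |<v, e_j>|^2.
Σ |<v, e_j>|^2 = 117/11; ||v||^2 = 11; deficit = 4/11

Write each e_j = u_j / sqrt(<u_j, u_j>) where u_j is the displayed integer vector. Then <v, e_j> = <v, u_j> / sqrt(<u_j, u_j>), so |<v, e_j>|^2 = <v, u_j>^2 / <u_j, u_j>.
Coefficients: <v, e_1> = 3/sqrt(10), <v, e_2> = 27/sqrt(290), <v, e_3> = -144/sqrt(2871).
Square and sum: Σ |<v, e_j>|^2 = 117/11.
Compute ||v||^2 = v·v = 11.
Deficit = 11 − 117/11 = 4/11 ≥ 0, confirming Bessel's inequality. (The deficit equals ||v − Σ <v,e_j> e_j||^2, the squared distance from v to span{e_j}.)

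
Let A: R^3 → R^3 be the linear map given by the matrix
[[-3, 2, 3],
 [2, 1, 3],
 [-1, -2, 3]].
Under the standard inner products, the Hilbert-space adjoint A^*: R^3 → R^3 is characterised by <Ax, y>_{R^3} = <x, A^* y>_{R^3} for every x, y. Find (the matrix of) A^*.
A^* = A^T =
[[-3, 2, -1],
 [2, 1, -2],
 [3, 3, 3]]

For real matrices with standard dot products, the defining identity <Ax, y> = <x, A^* y> gives (Ax)^T y = x^T (A^*) y, i.e. x^T A^T y = x^T (A^*) y. Since this holds for all x, y, we must have A^* = A^T. Therefore
A^* =
[[-3, 2, -1],
 [2, 1, -2],
 [3, 3, 3]].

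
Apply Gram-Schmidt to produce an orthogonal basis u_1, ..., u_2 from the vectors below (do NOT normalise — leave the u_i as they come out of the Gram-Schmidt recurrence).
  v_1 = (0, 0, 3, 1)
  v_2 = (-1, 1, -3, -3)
Orthogonal basis:
  u_1 = (0, 0, 3, 1)
  u_2 = (-1, 1, 3/5, -9/5)

Apply the Gram-Schmidt recurrence
  u_1 = v_1
  u_i = v_i − Σ_{j<i} ((v_i · u_j) / (u_j · u_j)) · u_j.

Step by step this gives:
  u_1 = (0, 0, 3, 1)
  u_2 = (-1, 1, 3/5, -9/5)

Orthogonality check:
  u_2 · u_1 = 0 (should be 0)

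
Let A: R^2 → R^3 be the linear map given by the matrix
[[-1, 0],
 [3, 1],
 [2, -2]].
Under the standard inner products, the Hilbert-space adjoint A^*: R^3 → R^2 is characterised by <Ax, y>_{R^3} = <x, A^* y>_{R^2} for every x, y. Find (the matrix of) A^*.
A^* = A^T =
[[-1, 3, 2],
 [0, 1, -2]]

For real matrices with standard dot products, the defining identity <Ax, y> = <x, A^* y> gives (Ax)^T y = x^T (A^*) y, i.e. x^T A^T y = x^T (A^*) y. Since this holds for all x, y, we must have A^* = A^T. Therefore
A^* =
[[-1, 3, 2],
 [0, 1, -2]].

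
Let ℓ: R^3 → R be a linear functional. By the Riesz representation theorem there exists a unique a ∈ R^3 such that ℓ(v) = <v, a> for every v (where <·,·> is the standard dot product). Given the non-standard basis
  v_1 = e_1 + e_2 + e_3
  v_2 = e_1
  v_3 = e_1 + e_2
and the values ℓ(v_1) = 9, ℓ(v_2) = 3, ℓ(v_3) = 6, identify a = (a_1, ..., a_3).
a = (3, 3, 3)

Write a = (a_1, ..., a_3) in the standard basis. For each basis vector v_i, ℓ(v_i) = <v_i, a> is a linear equation in the a_j's. Collect the n equations into a matrix system V a = ℓ, where row i of V is v_i (expressed in the standard basis). Since V is invertible (lower-triangular with 1s on the diagonal, up to permutation), solve by back-substitution:
  V =
[[1, 1, 1],
 [1, 0, 0],
 [1, 1, 0]]
  V a = (9, 3, 6)
Solving gives a = (3, 3, 3).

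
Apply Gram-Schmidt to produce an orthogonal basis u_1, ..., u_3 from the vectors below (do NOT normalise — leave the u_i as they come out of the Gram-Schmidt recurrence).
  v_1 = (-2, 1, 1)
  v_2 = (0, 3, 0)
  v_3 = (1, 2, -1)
Orthogonal basis:
  u_1 = (-2, 1, 1)
  u_2 = (1, 5/2, -1/2)
  u_3 = (-1/5, 0, -2/5)

Apply the Gram-Schmidt recurrence
  u_1 = v_1
  u_i = v_i − Σ_{j<i} ((v_i · u_j) / (u_j · u_j)) · u_j.

Step by step this gives:
  u_1 = (-2, 1, 1)
  u_2 = (1, 5/2, -1/2)
  u_3 = (-1/5, 0, -2/5)

Orthogonality check:
  u_2 · u_1 = 0 (should be 0)
  u_3 · u_1 = 0 (should be 0)
  u_3 · u_2 = 0 (should be 0)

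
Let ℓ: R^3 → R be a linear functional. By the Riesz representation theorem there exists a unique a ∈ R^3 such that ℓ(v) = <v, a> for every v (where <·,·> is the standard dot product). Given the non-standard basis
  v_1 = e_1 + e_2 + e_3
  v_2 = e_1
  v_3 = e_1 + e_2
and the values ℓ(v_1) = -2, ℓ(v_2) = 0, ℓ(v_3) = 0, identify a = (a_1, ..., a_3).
a = (0, 0, -2)

Write a = (a_1, ..., a_3) in the standard basis. For each basis vector v_i, ℓ(v_i) = <v_i, a> is a linear equation in the a_j's. Collect the n equations into a matrix system V a = ℓ, where row i of V is v_i (expressed in the standard basis). Since V is invertible (lower-triangular with 1s on the diagonal, up to permutation), solve by back-substitution:
  V =
[[1, 1, 1],
 [1, 0, 0],
 [1, 1, 0]]
  V a = (-2, 0, 0)
Solving gives a = (0, 0, -2).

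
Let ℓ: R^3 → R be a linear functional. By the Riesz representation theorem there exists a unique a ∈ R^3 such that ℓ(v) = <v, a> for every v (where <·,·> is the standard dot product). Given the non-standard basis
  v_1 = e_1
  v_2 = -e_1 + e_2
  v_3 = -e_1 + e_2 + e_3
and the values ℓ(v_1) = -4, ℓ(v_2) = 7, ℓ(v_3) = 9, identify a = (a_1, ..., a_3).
a = (-4, 3, 2)

Write a = (a_1, ..., a_3) in the standard basis. For each basis vector v_i, ℓ(v_i) = <v_i, a> is a linear equation in the a_j's. Collect the n equations into a matrix system V a = ℓ, where row i of V is v_i (expressed in the standard basis). Since V is invertible (lower-triangular with 1s on the diagonal, up to permutation), solve by back-substitution:
  V =
[[1, 0, 0],
 [-1, 1, 0],
 [-1, 1, 1]]
  V a = (-4, 7, 9)
Solving gives a = (-4, 3, 2).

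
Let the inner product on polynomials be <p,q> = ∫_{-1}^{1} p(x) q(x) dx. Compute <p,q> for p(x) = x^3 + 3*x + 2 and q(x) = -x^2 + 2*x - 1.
<p,q> = -8/15

Expand the product: p(x)·q(x) = -x^5 + 2*x^4 - 4*x^3 + 4*x^2 + x - 2.
∫_{-1}^{1} of each monomial x^k gives [2/(k+1) if k even, 0 if k odd]. Integrating term-by-term (or equivalently evaluating the antiderivative F(x) = -x^6/6 + 2*x^5/5 - x^4 + 4*x^3/3 + x^2/2 - 2*x at the endpoints):
  F(1) − F(−1) = -14/15 − (-2/5) = -8/15.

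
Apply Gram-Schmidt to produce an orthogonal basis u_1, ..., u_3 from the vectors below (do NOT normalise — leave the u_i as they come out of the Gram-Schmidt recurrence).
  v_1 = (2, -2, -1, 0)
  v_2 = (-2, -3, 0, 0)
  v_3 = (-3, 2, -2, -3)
Orthogonal basis:
  u_1 = (2, -2, -1, 0)
  u_2 = (-22/9, -23/9, 2/9, 0)
  u_3 = (-99/113, 66/113, -330/113, -3)

Apply the Gram-Schmidt recurrence
  u_1 = v_1
  u_i = v_i − Σ_{j<i} ((v_i · u_j) / (u_j · u_j)) · u_j.

Step by step this gives:
  u_1 = (2, -2, -1, 0)
  u_2 = (-22/9, -23/9, 2/9, 0)
  u_3 = (-99/113, 66/113, -330/113, -3)

Orthogonality check:
  u_2 · u_1 = 0 (should be 0)
  u_3 · u_1 = 0 (should be 0)
  u_3 · u_2 = 0 (should be 0)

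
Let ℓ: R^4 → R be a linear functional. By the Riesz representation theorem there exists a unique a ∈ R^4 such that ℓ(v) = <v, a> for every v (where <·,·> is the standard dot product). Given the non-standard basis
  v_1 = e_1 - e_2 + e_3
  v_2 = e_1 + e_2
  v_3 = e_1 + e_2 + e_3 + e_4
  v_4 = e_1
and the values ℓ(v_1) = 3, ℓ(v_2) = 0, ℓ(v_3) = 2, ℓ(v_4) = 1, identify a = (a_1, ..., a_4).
a = (1, -1, 1, 1)

Write a = (a_1, ..., a_4) in the standard basis. For each basis vector v_i, ℓ(v_i) = <v_i, a> is a linear equation in the a_j's. Collect the n equations into a matrix system V a = ℓ, where row i of V is v_i (expressed in the standard basis). Since V is invertible (lower-triangular with 1s on the diagonal, up to permutation), solve by back-substitution:
  V =
[[1, -1, 1, 0],
 [1, 1, 0, 0],
 [1, 1, 1, 1],
 [1, 0, 0, 0]]
  V a = (3, 0, 2, 1)
Solving gives a = (1, -1, 1, 1).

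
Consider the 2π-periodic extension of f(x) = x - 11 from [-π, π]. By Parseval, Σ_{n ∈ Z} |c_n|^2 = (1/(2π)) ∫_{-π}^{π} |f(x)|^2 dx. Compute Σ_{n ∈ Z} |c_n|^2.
Σ |c_n|^2 = π^2/3 + 121

Expand and integrate term by term over [-π, π]:
  ∫ (x)^2 dx = 1·(2π^3/3); ∫ 2·1·(-11)·x dx = 0 (odd integrand); ∫ (-11)^2 dx = 121·2π.
So (1/(2π)) ∫_{-π}^{π} (x - 11)^2 dx = 1π^2/3 + 121 = π^2/3 + 121.
Parseval ⇒ Σ |c_n|^2 = π^2/3 + 121.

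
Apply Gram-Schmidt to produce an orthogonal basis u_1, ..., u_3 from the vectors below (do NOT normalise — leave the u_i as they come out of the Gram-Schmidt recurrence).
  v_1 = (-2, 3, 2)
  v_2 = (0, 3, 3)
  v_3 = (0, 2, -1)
Orthogonal basis:
  u_1 = (-2, 3, 2)
  u_2 = (30/17, 6/17, 21/17)
  u_3 = (2/3, 4/3, -4/3)

Apply the Gram-Schmidt recurrence
  u_1 = v_1
  u_i = v_i − Σ_{j<i} ((v_i · u_j) / (u_j · u_j)) · u_j.

Step by step this gives:
  u_1 = (-2, 3, 2)
  u_2 = (30/17, 6/17, 21/17)
  u_3 = (2/3, 4/3, -4/3)

Orthogonality check:
  u_2 · u_1 = 0 (should be 0)
  u_3 · u_1 = 0 (should be 0)
  u_3 · u_2 = 0 (should be 0)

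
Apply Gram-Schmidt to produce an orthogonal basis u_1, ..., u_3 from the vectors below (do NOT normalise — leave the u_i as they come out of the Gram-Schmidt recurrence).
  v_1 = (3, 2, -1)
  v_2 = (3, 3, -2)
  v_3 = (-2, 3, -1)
Orthogonal basis:
  u_1 = (3, 2, -1)
  u_2 = (-9/14, 4/7, -11/14)
  u_3 = (-8/19, 24/19, 24/19)

Apply the Gram-Schmidt recurrence
  u_1 = v_1
  u_i = v_i − Σ_{j<i} ((v_i · u_j) / (u_j · u_j)) · u_j.

Step by step this gives:
  u_1 = (3, 2, -1)
  u_2 = (-9/14, 4/7, -11/14)
  u_3 = (-8/19, 24/19, 24/19)

Orthogonality check:
  u_2 · u_1 = 0 (should be 0)
  u_3 · u_1 = 0 (should be 0)
  u_3 · u_2 = 0 (should be 0)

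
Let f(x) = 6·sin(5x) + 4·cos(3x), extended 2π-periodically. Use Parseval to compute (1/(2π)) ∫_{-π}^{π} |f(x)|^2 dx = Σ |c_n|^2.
Σ |c_n|^2 = 26

Expand |f|^2 and use orthogonality of {sin(nx), cos(mx)} on [-π, π]:
  ∫_{-π}^{π} sin(nx)^2 dx = π, ∫ cos(mx)^2 dx = π, and cross terms integrate to 0.
So ∫_{-π}^{π} f(x)^2 dx = 6^2 · π + 4^2 · π = (36 + 16)π.
Divide by 2π: (36 + 16)/2 = 26.
By Parseval, this equals Σ |c_n|^2.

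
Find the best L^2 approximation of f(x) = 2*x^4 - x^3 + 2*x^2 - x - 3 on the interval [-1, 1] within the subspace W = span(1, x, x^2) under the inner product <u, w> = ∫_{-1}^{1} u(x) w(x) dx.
g(x) = 26*x^2/7 - 8*x/5 - 111/35

The best approximation g ∈ W is the orthogonal projection of f onto W. Writing g = a_0 + a_1 x + a_2 x^2, the coefficients solve the normal equations G · a = b where
  G_{ij} = <φ_i, φ_j> and b_i = <f, φ_i>, with φ_0 = 1, φ_1 = x, φ_2 = x^2.
G =
  [2, 0, 2/3]
  [0, 2/3, 0]
  [2/3, 0, 2/5],
b = (-58/15, -16/15, -22/35).
Solving gives a_0 = -111/35, a_1 = -8/5, a_2 = 26/7, so
  g(x) = 26*x^2/7 - 8*x/5 - 111/35.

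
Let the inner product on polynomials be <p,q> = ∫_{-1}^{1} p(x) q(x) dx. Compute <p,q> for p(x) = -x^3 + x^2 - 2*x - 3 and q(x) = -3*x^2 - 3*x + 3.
<p,q> = -6

Expand the product: p(x)·q(x) = 3*x^5 + 18*x^2 + 3*x - 9.
∫_{-1}^{1} of each monomial x^k gives [2/(k+1) if k even, 0 if k odd]. Integrating term-by-term (or equivalently evaluating the antiderivative F(x) = x^6/2 + 6*x^3 + 3*x^2/2 - 9*x at the endpoints):
  F(1) − F(−1) = -1 − (5) = -6.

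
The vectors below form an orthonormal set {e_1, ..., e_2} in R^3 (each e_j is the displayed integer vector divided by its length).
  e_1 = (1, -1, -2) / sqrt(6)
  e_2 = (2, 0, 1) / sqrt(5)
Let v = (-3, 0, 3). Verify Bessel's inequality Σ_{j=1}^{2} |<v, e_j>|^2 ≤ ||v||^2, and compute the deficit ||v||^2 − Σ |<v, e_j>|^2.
Σ |<v, e_j>|^2 = 153/10; ||v||^2 = 18; deficit = 27/10

Write each e_j = u_j / sqrt(<u_j, u_j>) where u_j is the displayed integer vector. Then <v, e_j> = <v, u_j> / sqrt(<u_j, u_j>), so |<v, e_j>|^2 = <v, u_j>^2 / <u_j, u_j>.
Coefficients: <v, e_1> = -9/sqrt(6), <v, e_2> = -3/sqrt(5).
Square and sum: Σ |<v, e_j>|^2 = 153/10.
Compute ||v||^2 = v·v = 18.
Deficit = 18 − 153/10 = 27/10 ≥ 0, confirming Bessel's inequality. (The deficit equals ||v − Σ <v,e_j> e_j||^2, the squared distance from v to span{e_j}.)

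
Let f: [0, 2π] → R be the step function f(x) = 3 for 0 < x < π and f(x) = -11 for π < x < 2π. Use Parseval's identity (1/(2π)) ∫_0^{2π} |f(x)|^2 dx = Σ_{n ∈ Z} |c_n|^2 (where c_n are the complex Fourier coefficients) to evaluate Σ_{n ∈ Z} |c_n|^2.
Σ |c_n|^2 = 65

Parseval equates the L^2 energy of f (normalised by 1/(2π)) with the ℓ^2 sum of its Fourier coefficients: (1/(2π)) ∫_0^{2π} |f|^2 = Σ |c_n|^2.
Compute the left side: (1/(2π)) [∫_0^π 3^2 dx + ∫_π^{2π} (-11)^2 dx] = (1/(2π)) · (9π + 121π) = (9 + 121)/2 = 65.
So Σ_{n ∈ Z} |c_n|^2 = 65.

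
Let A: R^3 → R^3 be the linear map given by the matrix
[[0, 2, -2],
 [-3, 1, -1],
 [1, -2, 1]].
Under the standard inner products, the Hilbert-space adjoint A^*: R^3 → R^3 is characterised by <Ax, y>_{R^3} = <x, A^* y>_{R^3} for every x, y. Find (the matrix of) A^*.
A^* = A^T =
[[0, -3, 1],
 [2, 1, -2],
 [-2, -1, 1]]

For real matrices with standard dot products, the defining identity <Ax, y> = <x, A^* y> gives (Ax)^T y = x^T (A^*) y, i.e. x^T A^T y = x^T (A^*) y. Since this holds for all x, y, we must have A^* = A^T. Therefore
A^* =
[[0, -3, 1],
 [2, 1, -2],
 [-2, -1, 1]].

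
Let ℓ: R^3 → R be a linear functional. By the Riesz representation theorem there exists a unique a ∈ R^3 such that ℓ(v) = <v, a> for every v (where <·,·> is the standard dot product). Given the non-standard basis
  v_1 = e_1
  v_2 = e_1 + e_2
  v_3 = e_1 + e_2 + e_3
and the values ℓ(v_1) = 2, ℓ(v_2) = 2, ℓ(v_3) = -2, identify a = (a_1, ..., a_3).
a = (2, 0, -4)

Write a = (a_1, ..., a_3) in the standard basis. For each basis vector v_i, ℓ(v_i) = <v_i, a> is a linear equation in the a_j's. Collect the n equations into a matrix system V a = ℓ, where row i of V is v_i (expressed in the standard basis). Since V is invertible (lower-triangular with 1s on the diagonal, up to permutation), solve by back-substitution:
  V =
[[1, 0, 0],
 [1, 1, 0],
 [1, 1, 1]]
  V a = (2, 2, -2)
Solving gives a = (2, 0, -4).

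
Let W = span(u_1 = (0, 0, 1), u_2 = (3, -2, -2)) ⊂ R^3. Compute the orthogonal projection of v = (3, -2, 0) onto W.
proj_W(v) = (3, -2, 0)

Set up U = [u_1 | ... | u_2] ∈ R^(3×2). The projector onto W = col(U) is P = U (U^T U)^(-1) U^T.
Compute U^T U =
  [1, -2]
  [-2, 17],
and U^T v = (0, 13).
Solve U^T U · c = U^T v for the coefficients: c = (2, 1). The projection is proj_W(v) = U c.
Check: (v - proj_W(v)) · u_1 = 0  (should be 0).
Check: (v - proj_W(v)) · u_2 = 0  (should be 0).
Result: proj_W(v) = (3, -2, 0).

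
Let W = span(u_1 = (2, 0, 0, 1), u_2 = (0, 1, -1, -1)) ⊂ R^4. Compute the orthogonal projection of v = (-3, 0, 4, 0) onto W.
proj_W(v) = (-22/7, -13/7, 13/7, 2/7)

Set up U = [u_1 | ... | u_2] ∈ R^(4×2). The projector onto W = col(U) is P = U (U^T U)^(-1) U^T.
Compute U^T U =
  [5, -1]
  [-1, 3],
and U^T v = (-6, -4).
Solve U^T U · c = U^T v for the coefficients: c = (-11/7, -13/7). The projection is proj_W(v) = U c.
Check: (v - proj_W(v)) · u_1 = 0  (should be 0).
Check: (v - proj_W(v)) · u_2 = 0  (should be 0).
Result: proj_W(v) = (-22/7, -13/7, 13/7, 2/7).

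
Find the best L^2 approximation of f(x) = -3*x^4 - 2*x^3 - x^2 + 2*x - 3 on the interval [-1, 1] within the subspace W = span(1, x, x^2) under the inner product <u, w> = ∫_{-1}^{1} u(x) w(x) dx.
g(x) = -25*x^2/7 + 4*x/5 - 96/35

The best approximation g ∈ W is the orthogonal projection of f onto W. Writing g = a_0 + a_1 x + a_2 x^2, the coefficients solve the normal equations G · a = b where
  G_{ij} = <φ_i, φ_j> and b_i = <f, φ_i>, with φ_0 = 1, φ_1 = x, φ_2 = x^2.
G =
  [2, 0, 2/3]
  [0, 2/3, 0]
  [2/3, 0, 2/5],
b = (-118/15, 8/15, -114/35).
Solving gives a_0 = -96/35, a_1 = 4/5, a_2 = -25/7, so
  g(x) = -25*x^2/7 + 4*x/5 - 96/35.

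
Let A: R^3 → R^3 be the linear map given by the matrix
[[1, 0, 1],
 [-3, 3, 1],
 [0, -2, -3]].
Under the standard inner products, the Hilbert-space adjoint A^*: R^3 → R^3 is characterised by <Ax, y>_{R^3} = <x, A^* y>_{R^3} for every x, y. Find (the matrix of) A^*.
A^* = A^T =
[[1, -3, 0],
 [0, 3, -2],
 [1, 1, -3]]

For real matrices with standard dot products, the defining identity <Ax, y> = <x, A^* y> gives (Ax)^T y = x^T (A^*) y, i.e. x^T A^T y = x^T (A^*) y. Since this holds for all x, y, we must have A^* = A^T. Therefore
A^* =
[[1, -3, 0],
 [0, 3, -2],
 [1, 1, -3]].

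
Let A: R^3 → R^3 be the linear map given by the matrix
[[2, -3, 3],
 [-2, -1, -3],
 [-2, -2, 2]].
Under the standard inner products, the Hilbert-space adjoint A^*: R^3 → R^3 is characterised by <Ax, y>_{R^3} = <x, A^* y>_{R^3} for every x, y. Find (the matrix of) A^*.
A^* = A^T =
[[2, -2, -2],
 [-3, -1, -2],
 [3, -3, 2]]

For real matrices with standard dot products, the defining identity <Ax, y> = <x, A^* y> gives (Ax)^T y = x^T (A^*) y, i.e. x^T A^T y = x^T (A^*) y. Since this holds for all x, y, we must have A^* = A^T. Therefore
A^* =
[[2, -2, -2],
 [-3, -1, -2],
 [3, -3, 2]].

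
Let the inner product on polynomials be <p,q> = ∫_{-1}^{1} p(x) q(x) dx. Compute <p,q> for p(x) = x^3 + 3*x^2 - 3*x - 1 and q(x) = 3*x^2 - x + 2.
<p,q> = 16/5

Expand the product: p(x)·q(x) = 3*x^5 + 8*x^4 - 10*x^3 + 6*x^2 - 5*x - 2.
∫_{-1}^{1} of each monomial x^k gives [2/(k+1) if k even, 0 if k odd]. Integrating term-by-term (or equivalently evaluating the antiderivative F(x) = x^6/2 + 8*x^5/5 - 5*x^4/2 + 2*x^3 - 5*x^2/2 - 2*x at the endpoints):
  F(1) − F(−1) = -29/10 − (-61/10) = 16/5.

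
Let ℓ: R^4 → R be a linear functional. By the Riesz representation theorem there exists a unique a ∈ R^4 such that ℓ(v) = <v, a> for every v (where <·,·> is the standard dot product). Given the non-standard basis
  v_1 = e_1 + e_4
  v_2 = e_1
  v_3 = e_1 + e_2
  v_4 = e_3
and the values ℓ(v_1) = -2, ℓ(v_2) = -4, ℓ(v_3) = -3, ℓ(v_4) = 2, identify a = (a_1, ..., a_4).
a = (-4, 1, 2, 2)

Write a = (a_1, ..., a_4) in the standard basis. For each basis vector v_i, ℓ(v_i) = <v_i, a> is a linear equation in the a_j's. Collect the n equations into a matrix system V a = ℓ, where row i of V is v_i (expressed in the standard basis). Since V is invertible (lower-triangular with 1s on the diagonal, up to permutation), solve by back-substitution:
  V =
[[1, 0, 0, 1],
 [1, 0, 0, 0],
 [1, 1, 0, 0],
 [0, 0, 1, 0]]
  V a = (-2, -4, -3, 2)
Solving gives a = (-4, 1, 2, 2).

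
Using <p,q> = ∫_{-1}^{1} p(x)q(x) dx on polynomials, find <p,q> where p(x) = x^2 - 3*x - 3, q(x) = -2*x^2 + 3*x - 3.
<p,q> = 66/5

Expand the product: p(x)·q(x) = -2*x^4 + 9*x^3 - 6*x^2 + 9.
∫_{-1}^{1} of each monomial x^k gives [2/(k+1) if k even, 0 if k odd]. Integrating term-by-term (or equivalently evaluating the antiderivative F(x) = -2*x^5/5 + 9*x^4/4 - 2*x^3 + 9*x at the endpoints):
  F(1) − F(−1) = 177/20 − (-87/20) = 66/5.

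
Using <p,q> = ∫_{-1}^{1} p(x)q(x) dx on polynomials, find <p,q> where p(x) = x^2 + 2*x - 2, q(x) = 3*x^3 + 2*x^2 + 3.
<p,q> = -142/15

Expand the product: p(x)·q(x) = 3*x^5 + 8*x^4 - 2*x^3 - x^2 + 6*x - 6.
∫_{-1}^{1} of each monomial x^k gives [2/(k+1) if k even, 0 if k odd]. Integrating term-by-term (or equivalently evaluating the antiderivative F(x) = x^6/2 + 8*x^5/5 - x^4/2 - x^3/3 + 3*x^2 - 6*x at the endpoints):
  F(1) − F(−1) = -26/15 − (116/15) = -142/15.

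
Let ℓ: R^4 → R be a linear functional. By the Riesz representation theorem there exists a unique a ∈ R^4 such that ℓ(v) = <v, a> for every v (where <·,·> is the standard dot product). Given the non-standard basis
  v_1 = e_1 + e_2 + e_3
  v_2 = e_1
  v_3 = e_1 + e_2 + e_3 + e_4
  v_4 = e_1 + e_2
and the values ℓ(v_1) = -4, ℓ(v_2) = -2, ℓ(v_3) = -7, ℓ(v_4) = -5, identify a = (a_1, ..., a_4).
a = (-2, -3, 1, -3)

Write a = (a_1, ..., a_4) in the standard basis. For each basis vector v_i, ℓ(v_i) = <v_i, a> is a linear equation in the a_j's. Collect the n equations into a matrix system V a = ℓ, where row i of V is v_i (expressed in the standard basis). Since V is invertible (lower-triangular with 1s on the diagonal, up to permutation), solve by back-substitution:
  V =
[[1, 1, 1, 0],
 [1, 0, 0, 0],
 [1, 1, 1, 1],
 [1, 1, 0, 0]]
  V a = (-4, -2, -7, -5)
Solving gives a = (-2, -3, 1, -3).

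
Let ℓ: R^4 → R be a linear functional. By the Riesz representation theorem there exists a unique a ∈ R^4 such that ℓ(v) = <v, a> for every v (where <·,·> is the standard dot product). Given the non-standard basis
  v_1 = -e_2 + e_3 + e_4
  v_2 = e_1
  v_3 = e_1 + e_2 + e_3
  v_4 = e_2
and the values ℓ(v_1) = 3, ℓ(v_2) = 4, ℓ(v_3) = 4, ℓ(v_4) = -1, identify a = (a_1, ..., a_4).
a = (4, -1, 1, 1)

Write a = (a_1, ..., a_4) in the standard basis. For each basis vector v_i, ℓ(v_i) = <v_i, a> is a linear equation in the a_j's. Collect the n equations into a matrix system V a = ℓ, where row i of V is v_i (expressed in the standard basis). Since V is invertible (lower-triangular with 1s on the diagonal, up to permutation), solve by back-substitution:
  V =
[[0, -1, 1, 1],
 [1, 0, 0, 0],
 [1, 1, 1, 0],
 [0, 1, 0, 0]]
  V a = (3, 4, 4, -1)
Solving gives a = (4, -1, 1, 1).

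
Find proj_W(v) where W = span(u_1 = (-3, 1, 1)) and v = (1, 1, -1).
proj_W(v) = (9/11, -3/11, -3/11)

Set up U = [u_1 | ... | u_1] ∈ R^(3×1). The projector onto W = col(U) is P = U (U^T U)^(-1) U^T.
Compute U^T U =
  [11],
and U^T v = (-3).
Solve U^T U · c = U^T v for the coefficients: c = (-3/11). The projection is proj_W(v) = U c.
Check: (v - proj_W(v)) · u_1 = 0  (should be 0).
Result: proj_W(v) = (9/11, -3/11, -3/11).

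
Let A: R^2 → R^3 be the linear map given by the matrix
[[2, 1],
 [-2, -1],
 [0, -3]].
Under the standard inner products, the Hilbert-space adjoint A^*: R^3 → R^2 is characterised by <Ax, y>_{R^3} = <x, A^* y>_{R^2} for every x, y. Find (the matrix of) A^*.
A^* = A^T =
[[2, -2, 0],
 [1, -1, -3]]

For real matrices with standard dot products, the defining identity <Ax, y> = <x, A^* y> gives (Ax)^T y = x^T (A^*) y, i.e. x^T A^T y = x^T (A^*) y. Since this holds for all x, y, we must have A^* = A^T. Therefore
A^* =
[[2, -2, 0],
 [1, -1, -3]].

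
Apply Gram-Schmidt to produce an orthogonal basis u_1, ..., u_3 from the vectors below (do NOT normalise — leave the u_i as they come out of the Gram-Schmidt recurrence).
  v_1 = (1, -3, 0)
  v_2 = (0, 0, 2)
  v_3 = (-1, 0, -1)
Orthogonal basis:
  u_1 = (1, -3, 0)
  u_2 = (0, 0, 2)
  u_3 = (-9/10, -3/10, 0)

Apply the Gram-Schmidt recurrence
  u_1 = v_1
  u_i = v_i − Σ_{j<i} ((v_i · u_j) / (u_j · u_j)) · u_j.

Step by step this gives:
  u_1 = (1, -3, 0)
  u_2 = (0, 0, 2)
  u_3 = (-9/10, -3/10, 0)

Orthogonality check:
  u_2 · u_1 = 0 (should be 0)
  u_3 · u_1 = 0 (should be 0)
  u_3 · u_2 = 0 (should be 0)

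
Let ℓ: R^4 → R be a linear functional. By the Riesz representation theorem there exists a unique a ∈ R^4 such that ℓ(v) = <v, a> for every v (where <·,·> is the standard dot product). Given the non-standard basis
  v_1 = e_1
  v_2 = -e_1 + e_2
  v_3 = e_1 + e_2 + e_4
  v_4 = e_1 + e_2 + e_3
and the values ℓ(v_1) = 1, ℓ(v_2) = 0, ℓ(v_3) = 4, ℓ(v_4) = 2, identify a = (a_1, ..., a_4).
a = (1, 1, 0, 2)

Write a = (a_1, ..., a_4) in the standard basis. For each basis vector v_i, ℓ(v_i) = <v_i, a> is a linear equation in the a_j's. Collect the n equations into a matrix system V a = ℓ, where row i of V is v_i (expressed in the standard basis). Since V is invertible (lower-triangular with 1s on the diagonal, up to permutation), solve by back-substitution:
  V =
[[1, 0, 0, 0],
 [-1, 1, 0, 0],
 [1, 1, 0, 1],
 [1, 1, 1, 0]]
  V a = (1, 0, 4, 2)
Solving gives a = (1, 1, 0, 2).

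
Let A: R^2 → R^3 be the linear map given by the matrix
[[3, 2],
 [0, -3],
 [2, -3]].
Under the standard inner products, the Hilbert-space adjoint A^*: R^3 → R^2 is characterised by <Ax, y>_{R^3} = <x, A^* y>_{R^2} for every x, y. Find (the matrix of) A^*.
A^* = A^T =
[[3, 0, 2],
 [2, -3, -3]]

For real matrices with standard dot products, the defining identity <Ax, y> = <x, A^* y> gives (Ax)^T y = x^T (A^*) y, i.e. x^T A^T y = x^T (A^*) y. Since this holds for all x, y, we must have A^* = A^T. Therefore
A^* =
[[3, 0, 2],
 [2, -3, -3]].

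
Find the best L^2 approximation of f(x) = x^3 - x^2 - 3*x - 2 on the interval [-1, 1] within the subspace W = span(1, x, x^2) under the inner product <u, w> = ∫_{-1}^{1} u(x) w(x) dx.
g(x) = -x^2 - 12*x/5 - 2

The best approximation g ∈ W is the orthogonal projection of f onto W. Writing g = a_0 + a_1 x + a_2 x^2, the coefficients solve the normal equations G · a = b where
  G_{ij} = <φ_i, φ_j> and b_i = <f, φ_i>, with φ_0 = 1, φ_1 = x, φ_2 = x^2.
G =
  [2, 0, 2/3]
  [0, 2/3, 0]
  [2/3, 0, 2/5],
b = (-14/3, -8/5, -26/15).
Solving gives a_0 = -2, a_1 = -12/5, a_2 = -1, so
  g(x) = -x^2 - 12*x/5 - 2.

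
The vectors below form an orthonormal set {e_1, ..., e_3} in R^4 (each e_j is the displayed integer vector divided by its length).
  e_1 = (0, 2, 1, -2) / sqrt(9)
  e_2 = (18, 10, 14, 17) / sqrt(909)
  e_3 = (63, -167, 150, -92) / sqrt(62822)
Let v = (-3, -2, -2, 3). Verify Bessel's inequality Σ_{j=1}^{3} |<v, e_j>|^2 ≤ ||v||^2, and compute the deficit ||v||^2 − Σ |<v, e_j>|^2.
Σ |<v, e_j>|^2 = 13571/622; ||v||^2 = 26; deficit = 2601/622

Write each e_j = u_j / sqrt(<u_j, u_j>) where u_j is the displayed integer vector. Then <v, e_j> = <v, u_j> / sqrt(<u_j, u_j>), so |<v, e_j>|^2 = <v, u_j>^2 / <u_j, u_j>.
Coefficients: <v, e_1> = -12/sqrt(9), <v, e_2> = -51/sqrt(909), <v, e_3> = -431/sqrt(62822).
Square and sum: Σ |<v, e_j>|^2 = 13571/622.
Compute ||v||^2 = v·v = 26.
Deficit = 26 − 13571/622 = 2601/622 ≥ 0, confirming Bessel's inequality. (The deficit equals ||v − Σ <v,e_j> e_j||^2, the squared distance from v to span{e_j}.)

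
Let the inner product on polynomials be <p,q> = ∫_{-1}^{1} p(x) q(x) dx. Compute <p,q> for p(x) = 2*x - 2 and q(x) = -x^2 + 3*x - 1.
<p,q> = 28/3

Expand the product: p(x)·q(x) = -2*x^3 + 8*x^2 - 8*x + 2.
∫_{-1}^{1} of each monomial x^k gives [2/(k+1) if k even, 0 if k odd]. Integrating term-by-term (or equivalently evaluating the antiderivative F(x) = -x^4/2 + 8*x^3/3 - 4*x^2 + 2*x at the endpoints):
  F(1) − F(−1) = 1/6 − (-55/6) = 28/3.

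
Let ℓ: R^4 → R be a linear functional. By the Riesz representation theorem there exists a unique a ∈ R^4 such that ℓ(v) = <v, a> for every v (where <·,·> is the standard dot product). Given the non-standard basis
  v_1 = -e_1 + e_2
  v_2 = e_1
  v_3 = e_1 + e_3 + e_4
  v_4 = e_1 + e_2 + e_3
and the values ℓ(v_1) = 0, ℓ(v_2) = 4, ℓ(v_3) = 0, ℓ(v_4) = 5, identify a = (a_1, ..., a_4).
a = (4, 4, -3, -1)

Write a = (a_1, ..., a_4) in the standard basis. For each basis vector v_i, ℓ(v_i) = <v_i, a> is a linear equation in the a_j's. Collect the n equations into a matrix system V a = ℓ, where row i of V is v_i (expressed in the standard basis). Since V is invertible (lower-triangular with 1s on the diagonal, up to permutation), solve by back-substitution:
  V =
[[-1, 1, 0, 0],
 [1, 0, 0, 0],
 [1, 0, 1, 1],
 [1, 1, 1, 0]]
  V a = (0, 4, 0, 5)
Solving gives a = (4, 4, -3, -1).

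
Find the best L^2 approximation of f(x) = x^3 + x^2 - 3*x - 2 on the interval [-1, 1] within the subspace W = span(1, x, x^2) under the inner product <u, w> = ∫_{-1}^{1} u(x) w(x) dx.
g(x) = x^2 - 12*x/5 - 2

The best approximation g ∈ W is the orthogonal projection of f onto W. Writing g = a_0 + a_1 x + a_2 x^2, the coefficients solve the normal equations G · a = b where
  G_{ij} = <φ_i, φ_j> and b_i = <f, φ_i>, with φ_0 = 1, φ_1 = x, φ_2 = x^2.
G =
  [2, 0, 2/3]
  [0, 2/3, 0]
  [2/3, 0, 2/5],
b = (-10/3, -8/5, -14/15).
Solving gives a_0 = -2, a_1 = -12/5, a_2 = 1, so
  g(x) = x^2 - 12*x/5 - 2.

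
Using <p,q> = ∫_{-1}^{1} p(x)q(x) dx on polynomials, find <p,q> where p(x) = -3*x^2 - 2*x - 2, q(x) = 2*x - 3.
<p,q> = 46/3

Expand the product: p(x)·q(x) = -6*x^3 + 5*x^2 + 2*x + 6.
∫_{-1}^{1} of each monomial x^k gives [2/(k+1) if k even, 0 if k odd]. Integrating term-by-term (or equivalently evaluating the antiderivative F(x) = -3*x^4/2 + 5*x^3/3 + x^2 + 6*x at the endpoints):
  F(1) − F(−1) = 43/6 − (-49/6) = 46/3.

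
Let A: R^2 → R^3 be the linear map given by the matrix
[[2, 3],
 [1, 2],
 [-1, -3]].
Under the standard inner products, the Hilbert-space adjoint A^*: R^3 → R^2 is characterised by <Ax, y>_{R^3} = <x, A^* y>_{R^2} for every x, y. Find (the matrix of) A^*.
A^* = A^T =
[[2, 1, -1],
 [3, 2, -3]]

For real matrices with standard dot products, the defining identity <Ax, y> = <x, A^* y> gives (Ax)^T y = x^T (A^*) y, i.e. x^T A^T y = x^T (A^*) y. Since this holds for all x, y, we must have A^* = A^T. Therefore
A^* =
[[2, 1, -1],
 [3, 2, -3]].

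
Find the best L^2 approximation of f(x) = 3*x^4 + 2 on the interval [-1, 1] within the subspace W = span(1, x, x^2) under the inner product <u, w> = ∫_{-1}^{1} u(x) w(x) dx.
g(x) = 18*x^2/7 + 61/35

The best approximation g ∈ W is the orthogonal projection of f onto W. Writing g = a_0 + a_1 x + a_2 x^2, the coefficients solve the normal equations G · a = b where
  G_{ij} = <φ_i, φ_j> and b_i = <f, φ_i>, with φ_0 = 1, φ_1 = x, φ_2 = x^2.
G =
  [2, 0, 2/3]
  [0, 2/3, 0]
  [2/3, 0, 2/5],
b = (26/5, 0, 46/21).
Solving gives a_0 = 61/35, a_1 = 0, a_2 = 18/7, so
  g(x) = 18*x^2/7 + 61/35.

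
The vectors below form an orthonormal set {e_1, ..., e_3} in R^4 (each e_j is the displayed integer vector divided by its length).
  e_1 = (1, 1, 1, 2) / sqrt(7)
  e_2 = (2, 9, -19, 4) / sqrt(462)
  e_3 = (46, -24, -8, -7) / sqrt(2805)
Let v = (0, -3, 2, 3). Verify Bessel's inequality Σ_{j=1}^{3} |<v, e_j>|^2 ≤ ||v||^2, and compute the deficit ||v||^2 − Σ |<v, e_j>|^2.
Σ |<v, e_j>|^2 = 343/34; ||v||^2 = 22; deficit = 405/34

Write each e_j = u_j / sqrt(<u_j, u_j>) where u_j is the displayed integer vector. Then <v, e_j> = <v, u_j> / sqrt(<u_j, u_j>), so |<v, e_j>|^2 = <v, u_j>^2 / <u_j, u_j>.
Coefficients: <v, e_1> = 5/sqrt(7), <v, e_2> = -53/sqrt(462), <v, e_3> = 35/sqrt(2805).
Square and sum: Σ |<v, e_j>|^2 = 343/34.
Compute ||v||^2 = v·v = 22.
Deficit = 22 − 343/34 = 405/34 ≥ 0, confirming Bessel's inequality. (The deficit equals ||v − Σ <v,e_j> e_j||^2, the squared distance from v to span{e_j}.)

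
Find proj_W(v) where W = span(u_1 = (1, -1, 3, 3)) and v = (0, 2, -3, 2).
proj_W(v) = (-1/4, 1/4, -3/4, -3/4)

Set up U = [u_1 | ... | u_1] ∈ R^(4×1). The projector onto W = col(U) is P = U (U^T U)^(-1) U^T.
Compute U^T U =
  [20],
and U^T v = (-5).
Solve U^T U · c = U^T v for the coefficients: c = (-1/4). The projection is proj_W(v) = U c.
Check: (v - proj_W(v)) · u_1 = 0  (should be 0).
Result: proj_W(v) = (-1/4, 1/4, -3/4, -3/4).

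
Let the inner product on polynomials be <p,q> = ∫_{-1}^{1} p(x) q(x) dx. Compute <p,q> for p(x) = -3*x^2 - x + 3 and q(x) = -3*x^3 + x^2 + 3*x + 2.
<p,q> = 8

Expand the product: p(x)·q(x) = 9*x^5 - 19*x^3 - 6*x^2 + 7*x + 6.
∫_{-1}^{1} of each monomial x^k gives [2/(k+1) if k even, 0 if k odd]. Integrating term-by-term (or equivalently evaluating the antiderivative F(x) = 3*x^6/2 - 19*x^4/4 - 2*x^3 + 7*x^2/2 + 6*x at the endpoints):
  F(1) − F(−1) = 17/4 − (-15/4) = 8.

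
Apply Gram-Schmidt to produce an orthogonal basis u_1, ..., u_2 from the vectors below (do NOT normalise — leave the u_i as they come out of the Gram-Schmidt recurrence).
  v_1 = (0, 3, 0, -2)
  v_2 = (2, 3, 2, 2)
Orthogonal basis:
  u_1 = (0, 3, 0, -2)
  u_2 = (2, 24/13, 2, 36/13)

Apply the Gram-Schmidt recurrence
  u_1 = v_1
  u_i = v_i − Σ_{j<i} ((v_i · u_j) / (u_j · u_j)) · u_j.

Step by step this gives:
  u_1 = (0, 3, 0, -2)
  u_2 = (2, 24/13, 2, 36/13)

Orthogonality check:
  u_2 · u_1 = 0 (should be 0)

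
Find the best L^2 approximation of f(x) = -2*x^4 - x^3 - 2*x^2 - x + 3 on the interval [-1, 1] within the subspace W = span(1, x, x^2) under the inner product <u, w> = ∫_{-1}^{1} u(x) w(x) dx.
g(x) = -26*x^2/7 - 8*x/5 + 111/35

The best approximation g ∈ W is the orthogonal projection of f onto W. Writing g = a_0 + a_1 x + a_2 x^2, the coefficients solve the normal equations G · a = b where
  G_{ij} = <φ_i, φ_j> and b_i = <f, φ_i>, with φ_0 = 1, φ_1 = x, φ_2 = x^2.
G =
  [2, 0, 2/3]
  [0, 2/3, 0]
  [2/3, 0, 2/5],
b = (58/15, -16/15, 22/35).
Solving gives a_0 = 111/35, a_1 = -8/5, a_2 = -26/7, so
  g(x) = -26*x^2/7 - 8*x/5 + 111/35.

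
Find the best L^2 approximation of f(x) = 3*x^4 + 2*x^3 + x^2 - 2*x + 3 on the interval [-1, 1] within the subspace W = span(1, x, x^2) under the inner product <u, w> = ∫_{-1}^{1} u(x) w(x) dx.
g(x) = 25*x^2/7 - 4*x/5 + 96/35

The best approximation g ∈ W is the orthogonal projection of f onto W. Writing g = a_0 + a_1 x + a_2 x^2, the coefficients solve the normal equations G · a = b where
  G_{ij} = <φ_i, φ_j> and b_i = <f, φ_i>, with φ_0 = 1, φ_1 = x, φ_2 = x^2.
G =
  [2, 0, 2/3]
  [0, 2/3, 0]
  [2/3, 0, 2/5],
b = (118/15, -8/15, 114/35).
Solving gives a_0 = 96/35, a_1 = -4/5, a_2 = 25/7, so
  g(x) = 25*x^2/7 - 4*x/5 + 96/35.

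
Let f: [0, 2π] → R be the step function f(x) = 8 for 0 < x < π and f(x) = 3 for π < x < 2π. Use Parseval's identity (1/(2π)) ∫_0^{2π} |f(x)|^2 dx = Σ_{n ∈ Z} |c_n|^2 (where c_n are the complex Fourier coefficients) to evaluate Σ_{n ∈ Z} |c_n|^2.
Σ |c_n|^2 = 73/2

Parseval equates the L^2 energy of f (normalised by 1/(2π)) with the ℓ^2 sum of its Fourier coefficients: (1/(2π)) ∫_0^{2π} |f|^2 = Σ |c_n|^2.
Compute the left side: (1/(2π)) [∫_0^π 8^2 dx + ∫_π^{2π} 3^2 dx] = (1/(2π)) · (64π + 9π) = (64 + 9)/2 = 73/2.
So Σ_{n ∈ Z} |c_n|^2 = 73/2.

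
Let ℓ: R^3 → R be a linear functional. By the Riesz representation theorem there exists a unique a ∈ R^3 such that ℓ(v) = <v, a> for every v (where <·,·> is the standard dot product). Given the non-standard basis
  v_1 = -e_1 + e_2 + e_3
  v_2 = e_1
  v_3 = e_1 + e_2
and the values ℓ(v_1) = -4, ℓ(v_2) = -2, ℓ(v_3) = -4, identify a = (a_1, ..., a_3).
a = (-2, -2, -4)

Write a = (a_1, ..., a_3) in the standard basis. For each basis vector v_i, ℓ(v_i) = <v_i, a> is a linear equation in the a_j's. Collect the n equations into a matrix system V a = ℓ, where row i of V is v_i (expressed in the standard basis). Since V is invertible (lower-triangular with 1s on the diagonal, up to permutation), solve by back-substitution:
  V =
[[-1, 1, 1],
 [1, 0, 0],
 [1, 1, 0]]
  V a = (-4, -2, -4)
Solving gives a = (-2, -2, -4).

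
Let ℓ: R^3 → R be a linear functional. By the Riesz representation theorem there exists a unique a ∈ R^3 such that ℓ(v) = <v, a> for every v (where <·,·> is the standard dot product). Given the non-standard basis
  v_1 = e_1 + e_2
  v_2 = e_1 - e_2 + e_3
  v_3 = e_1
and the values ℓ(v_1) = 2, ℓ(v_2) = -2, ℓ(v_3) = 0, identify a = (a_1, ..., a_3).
a = (0, 2, 0)

Write a = (a_1, ..., a_3) in the standard basis. For each basis vector v_i, ℓ(v_i) = <v_i, a> is a linear equation in the a_j's. Collect the n equations into a matrix system V a = ℓ, where row i of V is v_i (expressed in the standard basis). Since V is invertible (lower-triangular with 1s on the diagonal, up to permutation), solve by back-substitution:
  V =
[[1, 1, 0],
 [1, -1, 1],
 [1, 0, 0]]
  V a = (2, -2, 0)
Solving gives a = (0, 2, 0).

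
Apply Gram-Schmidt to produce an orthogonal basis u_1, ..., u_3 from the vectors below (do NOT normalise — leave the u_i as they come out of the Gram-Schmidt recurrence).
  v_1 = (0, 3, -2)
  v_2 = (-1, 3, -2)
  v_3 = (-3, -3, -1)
Orthogonal basis:
  u_1 = (0, 3, -2)
  u_2 = (-1, 0, 0)
  u_3 = (0, -18/13, -27/13)

Apply the Gram-Schmidt recurrence
  u_1 = v_1
  u_i = v_i − Σ_{j<i} ((v_i · u_j) / (u_j · u_j)) · u_j.

Step by step this gives:
  u_1 = (0, 3, -2)
  u_2 = (-1, 0, 0)
  u_3 = (0, -18/13, -27/13)

Orthogonality check:
  u_2 · u_1 = 0 (should be 0)
  u_3 · u_1 = 0 (should be 0)
  u_3 · u_2 = 0 (should be 0)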